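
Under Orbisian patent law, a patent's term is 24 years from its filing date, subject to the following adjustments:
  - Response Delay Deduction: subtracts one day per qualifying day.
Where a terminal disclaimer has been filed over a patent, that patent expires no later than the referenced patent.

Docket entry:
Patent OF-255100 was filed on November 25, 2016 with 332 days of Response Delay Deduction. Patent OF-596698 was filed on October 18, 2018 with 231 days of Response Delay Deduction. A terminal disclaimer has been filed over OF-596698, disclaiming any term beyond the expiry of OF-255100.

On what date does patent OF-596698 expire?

Natural term of OF-596698:
  Base: filing + 24 years → 18 October 2042.
  Response Delay Deduction: −231 days → 1 March 2042.
Expiry of referenced patent OF-255100:
  Base: filing + 24 years → 25 November 2040.
  Response Delay Deduction: −332 days → 29 December 2039.
Terminal disclaimer: OF-596698 expires on the earlier of 1 March 2042 and 29 December 2039.

December 29, 2039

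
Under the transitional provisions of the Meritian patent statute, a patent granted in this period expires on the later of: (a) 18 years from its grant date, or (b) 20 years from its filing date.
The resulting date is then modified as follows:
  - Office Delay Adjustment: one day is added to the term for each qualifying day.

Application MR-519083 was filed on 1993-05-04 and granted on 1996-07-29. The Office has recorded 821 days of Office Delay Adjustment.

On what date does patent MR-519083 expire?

October 27, 2016

(a) grant + 18 years → 29 July 2014.
(b) filing + 20 years → 4 May 2013.
Later of the two: 29 July 2014.
Office Delay Adjustment: +821 days → 27 October 2016.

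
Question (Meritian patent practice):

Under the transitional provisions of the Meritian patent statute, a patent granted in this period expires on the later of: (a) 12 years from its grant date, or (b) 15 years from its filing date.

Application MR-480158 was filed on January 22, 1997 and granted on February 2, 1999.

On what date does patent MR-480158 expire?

2012-01-22

(a) grant + 12 years → 2 February 2011.
(b) filing + 15 years → 22 January 2012.
Later of the two: 22 January 2012.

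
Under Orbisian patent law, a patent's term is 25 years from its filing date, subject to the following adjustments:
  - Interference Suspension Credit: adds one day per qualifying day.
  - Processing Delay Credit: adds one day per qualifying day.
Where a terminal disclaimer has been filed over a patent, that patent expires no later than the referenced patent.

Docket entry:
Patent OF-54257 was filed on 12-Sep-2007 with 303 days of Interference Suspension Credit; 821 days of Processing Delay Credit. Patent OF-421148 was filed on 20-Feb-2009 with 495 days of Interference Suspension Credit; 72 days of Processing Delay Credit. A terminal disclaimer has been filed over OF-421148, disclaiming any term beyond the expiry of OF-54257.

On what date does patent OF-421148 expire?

September 10, 2035

Natural term of OF-421148:
  Base: filing + 25 years → 20 February 2034.
  Interference Suspension Credit: +495 days → 30 June 2035.
  Processing Delay Credit: +72 days → 10 September 2035.
Expiry of referenced patent OF-54257:
  Base: filing + 25 years → 12 September 2032.
  Interference Suspension Credit: +303 days → 12 July 2033.
  Processing Delay Credit: +821 days → 11 October 2035.
Terminal disclaimer: OF-421148 expires on the earlier of 10 September 2035 and 11 October 2035.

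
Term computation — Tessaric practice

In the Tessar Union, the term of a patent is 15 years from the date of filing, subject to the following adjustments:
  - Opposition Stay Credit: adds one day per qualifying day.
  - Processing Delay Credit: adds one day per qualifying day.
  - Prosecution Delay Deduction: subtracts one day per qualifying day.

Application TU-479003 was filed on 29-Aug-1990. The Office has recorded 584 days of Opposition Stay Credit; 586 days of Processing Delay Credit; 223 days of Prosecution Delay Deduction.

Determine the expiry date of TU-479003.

2008-04-02

Base term: filing date + 15 years → 29 August 2005.
Opposition Stay Credit: +584 days → 5 April 2007.
Processing Delay Credit: +586 days → 11 November 2008.
Prosecution Delay Deduction: −223 days → 2 April 2008.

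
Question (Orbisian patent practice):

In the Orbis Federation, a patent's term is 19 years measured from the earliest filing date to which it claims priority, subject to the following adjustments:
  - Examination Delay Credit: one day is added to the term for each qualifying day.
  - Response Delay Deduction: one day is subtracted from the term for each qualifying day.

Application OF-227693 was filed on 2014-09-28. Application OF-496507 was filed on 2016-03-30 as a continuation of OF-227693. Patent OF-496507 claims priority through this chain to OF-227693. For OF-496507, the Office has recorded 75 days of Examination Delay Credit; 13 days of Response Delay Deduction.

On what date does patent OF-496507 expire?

Earliest priority filing: 28 September 2014.
Base term: 28 September 2014 + 19 years → 28 September 2033.
Examination Delay Credit: +75 days → 12 December 2033.
Response Delay Deduction: −13 days → 29 November 2033.

2033-11-29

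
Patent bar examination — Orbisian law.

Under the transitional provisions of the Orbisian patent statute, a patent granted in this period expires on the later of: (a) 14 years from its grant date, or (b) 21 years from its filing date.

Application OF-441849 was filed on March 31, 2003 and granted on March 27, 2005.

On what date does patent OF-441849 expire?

(a) grant + 14 years → 27 March 2019.
(b) filing + 21 years → 31 March 2024.
Later of the two: 31 March 2024.

March 31, 2024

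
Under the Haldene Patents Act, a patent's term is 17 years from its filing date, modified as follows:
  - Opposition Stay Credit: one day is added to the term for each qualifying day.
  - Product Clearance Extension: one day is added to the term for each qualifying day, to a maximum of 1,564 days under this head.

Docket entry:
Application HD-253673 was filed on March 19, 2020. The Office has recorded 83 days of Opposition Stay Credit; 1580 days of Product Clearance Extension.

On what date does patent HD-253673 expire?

Base term: filing date + 17 years → 19 March 2037.
Opposition Stay Credit: +83 days → 10 June 2037.
Product Clearance Extension: 1580 days claimed exceeds the 1564-day cap, so +1564 days → 21 September 2041.

September 21, 2041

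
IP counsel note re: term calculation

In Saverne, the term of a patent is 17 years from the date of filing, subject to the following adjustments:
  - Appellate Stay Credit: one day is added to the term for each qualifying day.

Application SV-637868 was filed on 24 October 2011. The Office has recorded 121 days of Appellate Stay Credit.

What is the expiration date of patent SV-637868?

Base term: filing date + 17 years → 24 October 2028.
Appellate Stay Credit: +121 days → 22 February 2029.

2029-02-22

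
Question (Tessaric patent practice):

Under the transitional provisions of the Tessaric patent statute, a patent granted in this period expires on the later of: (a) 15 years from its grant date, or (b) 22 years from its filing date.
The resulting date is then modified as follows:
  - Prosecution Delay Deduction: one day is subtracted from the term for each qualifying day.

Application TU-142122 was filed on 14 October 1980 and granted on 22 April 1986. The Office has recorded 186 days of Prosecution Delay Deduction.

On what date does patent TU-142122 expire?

April 11, 2002

(a) grant + 15 years → 22 April 2001.
(b) filing + 22 years → 14 October 2002.
Later of the two: 14 October 2002.
Prosecution Delay Deduction: −186 days → 11 April 2002.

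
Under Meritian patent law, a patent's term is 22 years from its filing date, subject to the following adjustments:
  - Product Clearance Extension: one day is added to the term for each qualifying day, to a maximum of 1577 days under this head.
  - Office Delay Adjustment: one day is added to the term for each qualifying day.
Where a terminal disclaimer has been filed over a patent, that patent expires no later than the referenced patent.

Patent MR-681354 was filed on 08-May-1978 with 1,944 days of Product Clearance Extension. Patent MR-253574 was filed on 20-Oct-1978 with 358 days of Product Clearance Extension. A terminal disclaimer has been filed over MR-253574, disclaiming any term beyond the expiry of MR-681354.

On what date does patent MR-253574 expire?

Natural term of MR-253574:
  Base: filing + 22 years → 20 October 2000.
  Product Clearance Extension: 358 days (within the 1577-day cap) → +358 days → 13 October 2001.
Expiry of referenced patent MR-681354:
  Base: filing + 22 years → 8 May 2000.
  Product Clearance Extension: 1944 days claimed exceeds the 1577-day cap, so +1577 days → 1 September 2004.
Terminal disclaimer: MR-253574 expires on the earlier of 13 October 2001 and 1 September 2004.

October 13, 2001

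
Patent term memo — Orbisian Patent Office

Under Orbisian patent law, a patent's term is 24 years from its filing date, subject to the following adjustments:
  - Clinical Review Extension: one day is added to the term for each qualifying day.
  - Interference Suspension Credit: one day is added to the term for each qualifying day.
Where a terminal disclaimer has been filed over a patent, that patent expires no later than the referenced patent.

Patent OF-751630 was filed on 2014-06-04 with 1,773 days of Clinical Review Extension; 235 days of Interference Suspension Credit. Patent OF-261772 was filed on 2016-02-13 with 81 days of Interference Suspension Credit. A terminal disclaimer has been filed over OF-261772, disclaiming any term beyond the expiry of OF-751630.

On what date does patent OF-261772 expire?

May 4, 2040

Natural term of OF-261772:
  Base: filing + 24 years → 13 February 2040.
  Interference Suspension Credit: +81 days → 4 May 2040.
Expiry of referenced patent OF-751630:
  Base: filing + 24 years → 4 June 2038.
  Clinical Review Extension: +1773 days → 12 April 2043.
  Interference Suspension Credit: +235 days → 3 December 2043.
Terminal disclaimer: OF-261772 expires on the earlier of 4 May 2040 and 3 December 2043.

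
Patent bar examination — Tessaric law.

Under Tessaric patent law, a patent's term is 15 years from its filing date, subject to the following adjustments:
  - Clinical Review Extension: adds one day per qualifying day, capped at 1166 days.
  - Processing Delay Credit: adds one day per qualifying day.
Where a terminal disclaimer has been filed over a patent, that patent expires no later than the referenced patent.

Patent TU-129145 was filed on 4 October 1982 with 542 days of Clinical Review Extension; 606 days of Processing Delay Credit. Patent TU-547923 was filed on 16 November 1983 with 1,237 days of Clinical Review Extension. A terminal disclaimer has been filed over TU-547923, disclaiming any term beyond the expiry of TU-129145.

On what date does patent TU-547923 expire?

2000-11-25

Natural term of TU-547923:
  Base: filing + 15 years → 16 November 1998.
  Clinical Review Extension: 1237 days claimed exceeds the 1166-day cap, so +1166 days → 25 January 2002.
Expiry of referenced patent TU-129145:
  Base: filing + 15 years → 4 October 1997.
  Clinical Review Extension: 542 days (within the 1166-day cap) → +542 days → 30 March 1999.
  Processing Delay Credit: +606 days → 25 November 2000.
Terminal disclaimer: TU-547923 expires on the earlier of 25 January 2002 and 25 November 2000.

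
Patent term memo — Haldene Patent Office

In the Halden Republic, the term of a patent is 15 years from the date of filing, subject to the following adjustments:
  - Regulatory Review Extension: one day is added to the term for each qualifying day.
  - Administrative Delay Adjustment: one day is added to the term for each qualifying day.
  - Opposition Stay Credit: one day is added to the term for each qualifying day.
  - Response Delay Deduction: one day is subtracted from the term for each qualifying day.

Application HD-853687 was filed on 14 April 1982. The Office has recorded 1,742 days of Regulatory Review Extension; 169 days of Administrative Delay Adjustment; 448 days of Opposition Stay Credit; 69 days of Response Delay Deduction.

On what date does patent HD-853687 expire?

Base term: filing date + 15 years → 14 April 1997.
Regulatory Review Extension: +1742 days → 20 January 2002.
Administrative Delay Adjustment: +169 days → 8 July 2002.
Opposition Stay Credit: +448 days → 29 September 2003.
Response Delay Deduction: −69 days → 22 July 2003.

July 22, 2003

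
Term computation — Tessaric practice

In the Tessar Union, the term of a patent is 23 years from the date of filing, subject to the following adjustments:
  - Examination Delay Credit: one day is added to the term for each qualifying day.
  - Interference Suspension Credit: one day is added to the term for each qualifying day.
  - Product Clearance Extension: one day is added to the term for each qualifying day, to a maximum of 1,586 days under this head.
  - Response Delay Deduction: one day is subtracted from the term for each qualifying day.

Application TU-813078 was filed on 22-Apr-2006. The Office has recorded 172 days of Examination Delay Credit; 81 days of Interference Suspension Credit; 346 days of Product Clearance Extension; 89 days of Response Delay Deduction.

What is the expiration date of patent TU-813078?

2030-09-14

Base term: filing date + 23 years → 22 April 2029.
Examination Delay Credit: +172 days → 11 October 2029.
Interference Suspension Credit: +81 days → 31 December 2029.
Product Clearance Extension: 346 days (within the 1586-day cap) → +346 days → 12 December 2030.
Response Delay Deduction: −89 days → 14 September 2030.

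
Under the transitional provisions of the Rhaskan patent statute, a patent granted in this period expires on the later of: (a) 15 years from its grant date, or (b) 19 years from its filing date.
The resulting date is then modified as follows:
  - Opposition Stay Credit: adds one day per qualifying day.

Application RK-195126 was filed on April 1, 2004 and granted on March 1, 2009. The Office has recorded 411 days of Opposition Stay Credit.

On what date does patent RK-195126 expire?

(a) grant + 15 years → 1 March 2024.
(b) filing + 19 years → 1 April 2023.
Later of the two: 1 March 2024.
Opposition Stay Credit: +411 days → 16 April 2025.

April 16, 2025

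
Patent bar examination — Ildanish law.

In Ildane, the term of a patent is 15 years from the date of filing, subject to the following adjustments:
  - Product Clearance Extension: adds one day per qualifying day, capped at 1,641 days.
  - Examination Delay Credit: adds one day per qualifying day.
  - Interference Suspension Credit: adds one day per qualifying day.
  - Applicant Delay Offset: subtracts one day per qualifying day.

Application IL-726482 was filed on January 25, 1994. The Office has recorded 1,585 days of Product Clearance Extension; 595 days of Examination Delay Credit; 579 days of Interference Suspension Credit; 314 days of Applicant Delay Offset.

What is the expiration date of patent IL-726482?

Base term: filing date + 15 years → 25 January 2009.
Product Clearance Extension: 1585 days (within the 1641-day cap) → +1585 days → 29 May 2013.
Examination Delay Credit: +595 days → 14 January 2015.
Interference Suspension Credit: +579 days → 15 August 2016.
Applicant Delay Offset: −314 days → 6 October 2015.

2015-10-06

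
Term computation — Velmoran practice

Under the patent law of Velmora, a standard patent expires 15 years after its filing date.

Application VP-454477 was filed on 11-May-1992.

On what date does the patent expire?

Filing date + 15 years → 11 May 2007.

2007-05-11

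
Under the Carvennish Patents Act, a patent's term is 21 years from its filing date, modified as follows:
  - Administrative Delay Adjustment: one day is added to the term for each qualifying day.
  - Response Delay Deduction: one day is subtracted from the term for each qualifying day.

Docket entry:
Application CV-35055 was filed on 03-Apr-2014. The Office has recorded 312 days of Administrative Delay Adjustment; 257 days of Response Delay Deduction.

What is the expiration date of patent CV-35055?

Base term: filing date + 21 years → 3 April 2035.
Administrative Delay Adjustment: +312 days → 9 February 2036.
Response Delay Deduction: −257 days → 28 May 2035.

May 28, 2035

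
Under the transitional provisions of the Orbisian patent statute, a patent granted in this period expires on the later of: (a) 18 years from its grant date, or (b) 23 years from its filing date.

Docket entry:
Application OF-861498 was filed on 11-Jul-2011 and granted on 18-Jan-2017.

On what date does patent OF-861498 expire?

2035-01-18

(a) grant + 18 years → 18 January 2035.
(b) filing + 23 years → 11 July 2034.
Later of the two: 18 January 2035.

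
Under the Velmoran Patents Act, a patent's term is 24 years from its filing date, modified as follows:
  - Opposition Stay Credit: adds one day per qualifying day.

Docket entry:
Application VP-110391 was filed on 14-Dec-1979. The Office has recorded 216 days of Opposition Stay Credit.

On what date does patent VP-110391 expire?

2004-07-17

Base term: filing date + 24 years → 14 December 2003.
Opposition Stay Credit: +216 days → 17 July 2004.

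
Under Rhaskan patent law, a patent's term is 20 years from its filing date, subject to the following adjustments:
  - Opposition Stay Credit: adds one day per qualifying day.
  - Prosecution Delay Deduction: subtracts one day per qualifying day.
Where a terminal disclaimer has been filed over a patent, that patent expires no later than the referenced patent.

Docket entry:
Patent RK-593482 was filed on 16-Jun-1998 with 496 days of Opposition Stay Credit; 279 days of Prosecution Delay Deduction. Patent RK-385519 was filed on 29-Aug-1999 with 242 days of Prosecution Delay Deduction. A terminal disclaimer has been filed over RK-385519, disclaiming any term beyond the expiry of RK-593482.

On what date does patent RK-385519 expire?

December 30, 2018

Natural term of RK-385519:
  Base: filing + 20 years → 29 August 2019.
  Prosecution Delay Deduction: −242 days → 30 December 2018.
Expiry of referenced patent RK-593482:
  Base: filing + 20 years → 16 June 2018.
  Opposition Stay Credit: +496 days → 25 October 2019.
  Prosecution Delay Deduction: −279 days → 19 January 2019.
Terminal disclaimer: RK-385519 expires on the earlier of 30 December 2018 and 19 January 2019.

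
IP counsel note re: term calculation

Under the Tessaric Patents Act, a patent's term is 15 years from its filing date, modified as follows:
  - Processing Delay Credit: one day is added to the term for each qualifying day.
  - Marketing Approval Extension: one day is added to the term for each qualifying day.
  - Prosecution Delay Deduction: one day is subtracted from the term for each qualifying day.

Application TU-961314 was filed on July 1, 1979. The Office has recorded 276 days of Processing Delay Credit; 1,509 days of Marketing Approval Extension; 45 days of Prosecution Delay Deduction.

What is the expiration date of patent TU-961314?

Base term: filing date + 15 years → 1 July 1994.
Processing Delay Credit: +276 days → 3 April 1995.
Marketing Approval Extension: +1509 days → 21 May 1999.
Prosecution Delay Deduction: −45 days → 6 April 1999.

April 6, 1999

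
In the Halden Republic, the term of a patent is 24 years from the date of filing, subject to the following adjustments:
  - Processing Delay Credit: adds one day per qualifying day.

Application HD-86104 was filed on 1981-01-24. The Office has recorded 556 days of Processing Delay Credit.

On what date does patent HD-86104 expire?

August 3, 2006

Base term: filing date + 24 years → 24 January 2005.
Processing Delay Credit: +556 days → 3 August 2006.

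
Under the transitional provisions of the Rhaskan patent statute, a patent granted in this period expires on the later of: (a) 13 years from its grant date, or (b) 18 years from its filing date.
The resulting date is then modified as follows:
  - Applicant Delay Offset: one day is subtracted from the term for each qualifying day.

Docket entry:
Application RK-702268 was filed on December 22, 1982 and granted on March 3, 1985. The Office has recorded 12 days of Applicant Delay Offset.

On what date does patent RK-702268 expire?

December 10, 2000

(a) grant + 13 years → 3 March 1998.
(b) filing + 18 years → 22 December 2000.
Later of the two: 22 December 2000.
Applicant Delay Offset: −12 days → 10 December 2000.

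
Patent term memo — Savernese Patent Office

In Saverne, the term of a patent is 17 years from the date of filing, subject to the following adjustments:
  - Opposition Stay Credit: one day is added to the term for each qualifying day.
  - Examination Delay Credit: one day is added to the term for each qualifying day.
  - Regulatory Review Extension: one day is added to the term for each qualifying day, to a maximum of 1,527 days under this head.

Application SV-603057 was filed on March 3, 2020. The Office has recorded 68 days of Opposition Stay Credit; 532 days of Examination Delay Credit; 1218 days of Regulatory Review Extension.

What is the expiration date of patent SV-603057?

Base term: filing date + 17 years → 3 March 2037.
Opposition Stay Credit: +68 days → 10 May 2037.
Examination Delay Credit: +532 days → 24 October 2038.
Regulatory Review Extension: 1218 days (within the 1527-day cap) → +1218 days → 23 February 2042.

February 23, 2042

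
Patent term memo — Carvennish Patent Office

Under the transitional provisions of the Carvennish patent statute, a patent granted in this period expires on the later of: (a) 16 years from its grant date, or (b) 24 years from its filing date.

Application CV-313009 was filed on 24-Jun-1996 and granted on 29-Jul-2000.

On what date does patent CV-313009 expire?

June 24, 2020

(a) grant + 16 years → 29 July 2016.
(b) filing + 24 years → 24 June 2020.
Later of the two: 24 June 2020.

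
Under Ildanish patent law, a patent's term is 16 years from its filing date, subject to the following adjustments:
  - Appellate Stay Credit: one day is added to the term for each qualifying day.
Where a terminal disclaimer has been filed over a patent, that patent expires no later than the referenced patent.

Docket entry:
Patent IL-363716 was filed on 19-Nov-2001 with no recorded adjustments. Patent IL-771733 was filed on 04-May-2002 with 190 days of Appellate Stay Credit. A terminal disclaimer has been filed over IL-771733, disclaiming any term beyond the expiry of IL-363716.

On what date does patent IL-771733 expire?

Natural term of IL-771733:
  Base: filing + 16 years → 4 May 2018.
  Appellate Stay Credit: +190 days → 10 November 2018.
Expiry of referenced patent IL-363716:
  Base: filing + 16 years → 19 November 2017.
Terminal disclaimer: IL-771733 expires on the earlier of 10 November 2018 and 19 November 2017.

November 19, 2017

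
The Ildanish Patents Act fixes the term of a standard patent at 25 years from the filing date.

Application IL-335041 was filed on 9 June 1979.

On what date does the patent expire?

June 9, 2004

Filing date + 25 years → 9 June 2004.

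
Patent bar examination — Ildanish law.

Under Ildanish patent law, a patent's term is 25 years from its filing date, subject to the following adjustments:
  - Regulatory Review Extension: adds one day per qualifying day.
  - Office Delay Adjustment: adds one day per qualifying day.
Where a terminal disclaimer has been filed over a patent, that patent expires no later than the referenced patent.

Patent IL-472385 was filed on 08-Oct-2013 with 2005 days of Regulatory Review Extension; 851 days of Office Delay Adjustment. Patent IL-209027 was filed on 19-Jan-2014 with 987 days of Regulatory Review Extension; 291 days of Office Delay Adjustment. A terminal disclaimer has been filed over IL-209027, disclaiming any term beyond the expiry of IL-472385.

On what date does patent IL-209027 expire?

July 20, 2042

Natural term of IL-209027:
  Base: filing + 25 years → 19 January 2039.
  Regulatory Review Extension: +987 days → 2 October 2041.
  Office Delay Adjustment: +291 days → 20 July 2042.
Expiry of referenced patent IL-472385:
  Base: filing + 25 years → 8 October 2038.
  Regulatory Review Extension: +2005 days → 4 April 2044.
  Office Delay Adjustment: +851 days → 3 August 2046.
Terminal disclaimer: IL-209027 expires on the earlier of 20 July 2042 and 3 August 2046.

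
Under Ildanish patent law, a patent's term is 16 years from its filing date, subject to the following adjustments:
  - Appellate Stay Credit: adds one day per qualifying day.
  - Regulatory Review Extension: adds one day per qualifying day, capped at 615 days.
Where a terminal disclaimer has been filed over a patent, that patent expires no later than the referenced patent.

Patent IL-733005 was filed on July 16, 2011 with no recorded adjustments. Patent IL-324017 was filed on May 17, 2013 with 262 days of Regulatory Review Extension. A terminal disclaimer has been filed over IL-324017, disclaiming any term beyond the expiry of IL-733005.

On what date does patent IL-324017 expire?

Natural term of IL-324017:
  Base: filing + 16 years → 17 May 2029.
  Regulatory Review Extension: 262 days (within the 615-day cap) → +262 days → 3 February 2030.
Expiry of referenced patent IL-733005:
  Base: filing + 16 years → 16 July 2027.
Terminal disclaimer: IL-324017 expires on the earlier of 3 February 2030 and 16 July 2027.

2027-07-16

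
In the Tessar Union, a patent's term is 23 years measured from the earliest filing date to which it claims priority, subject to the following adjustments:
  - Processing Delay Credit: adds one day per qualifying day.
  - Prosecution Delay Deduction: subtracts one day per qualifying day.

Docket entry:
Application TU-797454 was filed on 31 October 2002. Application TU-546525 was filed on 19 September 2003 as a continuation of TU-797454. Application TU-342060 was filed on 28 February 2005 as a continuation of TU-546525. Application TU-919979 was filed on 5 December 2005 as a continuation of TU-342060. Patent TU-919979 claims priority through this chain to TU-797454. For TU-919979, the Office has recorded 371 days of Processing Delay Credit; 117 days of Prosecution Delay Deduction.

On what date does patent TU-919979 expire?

Earliest priority filing: 31 October 2002.
Base term: 31 October 2002 + 23 years → 31 October 2025.
Processing Delay Credit: +371 days → 6 November 2026.
Prosecution Delay Deduction: −117 days → 12 July 2026.

2026-07-12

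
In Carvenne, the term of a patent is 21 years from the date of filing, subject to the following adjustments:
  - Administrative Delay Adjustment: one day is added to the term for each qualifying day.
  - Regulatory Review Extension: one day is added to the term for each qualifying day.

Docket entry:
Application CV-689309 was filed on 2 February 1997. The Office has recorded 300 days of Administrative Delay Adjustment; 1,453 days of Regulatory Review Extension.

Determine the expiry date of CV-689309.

November 21, 2022

Base term: filing date + 21 years → 2 February 2018.
Administrative Delay Adjustment: +300 days → 29 November 2018.
Regulatory Review Extension: +1453 days → 21 November 2022.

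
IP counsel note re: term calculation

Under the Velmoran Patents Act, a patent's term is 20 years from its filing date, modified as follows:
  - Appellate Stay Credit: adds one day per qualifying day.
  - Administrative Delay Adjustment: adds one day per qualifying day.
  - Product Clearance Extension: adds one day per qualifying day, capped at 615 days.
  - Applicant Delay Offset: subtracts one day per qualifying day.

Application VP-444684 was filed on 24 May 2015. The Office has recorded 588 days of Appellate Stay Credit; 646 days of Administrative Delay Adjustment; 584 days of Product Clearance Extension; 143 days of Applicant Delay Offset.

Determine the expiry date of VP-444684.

Base term: filing date + 20 years → 24 May 2035.
Appellate Stay Credit: +588 days → 1 January 2037.
Administrative Delay Adjustment: +646 days → 9 October 2038.
Product Clearance Extension: 584 days (within the 615-day cap) → +584 days → 15 May 2040.
Applicant Delay Offset: −143 days → 24 December 2039.

2039-12-24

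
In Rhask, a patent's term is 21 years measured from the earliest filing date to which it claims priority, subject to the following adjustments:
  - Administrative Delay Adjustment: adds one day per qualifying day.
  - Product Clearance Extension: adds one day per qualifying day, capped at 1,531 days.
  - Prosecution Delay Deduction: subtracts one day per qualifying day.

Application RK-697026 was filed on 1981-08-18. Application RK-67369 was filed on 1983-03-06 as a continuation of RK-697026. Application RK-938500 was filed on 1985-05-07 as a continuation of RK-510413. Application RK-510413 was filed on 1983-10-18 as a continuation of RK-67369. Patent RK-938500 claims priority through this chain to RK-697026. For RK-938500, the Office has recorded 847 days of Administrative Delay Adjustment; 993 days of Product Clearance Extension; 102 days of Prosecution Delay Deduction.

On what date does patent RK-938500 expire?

May 22, 2007

Earliest priority filing: 18 August 1981.
Base term: 18 August 1981 + 21 years → 18 August 2002.
Administrative Delay Adjustment: +847 days → 12 December 2004.
Product Clearance Extension: 993 days (within the 1531-day cap) → +993 days → 1 September 2007.
Prosecution Delay Deduction: −102 days → 22 May 2007.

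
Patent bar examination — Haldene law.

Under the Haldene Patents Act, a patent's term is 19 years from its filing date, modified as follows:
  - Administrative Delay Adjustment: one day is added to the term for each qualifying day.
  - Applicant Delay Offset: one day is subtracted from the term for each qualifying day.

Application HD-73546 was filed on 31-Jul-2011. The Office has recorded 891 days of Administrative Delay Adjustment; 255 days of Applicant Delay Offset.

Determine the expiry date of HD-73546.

Base term: filing date + 19 years → 31 July 2030.
Administrative Delay Adjustment: +891 days → 7 January 2033.
Applicant Delay Offset: −255 days → 27 April 2032.

2032-04-27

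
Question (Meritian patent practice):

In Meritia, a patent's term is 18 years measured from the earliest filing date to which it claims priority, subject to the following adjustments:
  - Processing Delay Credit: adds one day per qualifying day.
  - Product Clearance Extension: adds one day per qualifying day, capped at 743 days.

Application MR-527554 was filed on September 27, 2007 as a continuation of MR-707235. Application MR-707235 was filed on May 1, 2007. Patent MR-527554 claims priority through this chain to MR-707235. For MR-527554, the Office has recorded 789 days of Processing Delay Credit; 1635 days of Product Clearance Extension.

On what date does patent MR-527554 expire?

Earliest priority filing: 1 May 2007.
Base term: 1 May 2007 + 18 years → 1 May 2025.
Processing Delay Credit: +789 days → 29 June 2027.
Product Clearance Extension: 1635 days claimed exceeds the 743-day cap, so +743 days → 11 July 2029.

July 11, 2029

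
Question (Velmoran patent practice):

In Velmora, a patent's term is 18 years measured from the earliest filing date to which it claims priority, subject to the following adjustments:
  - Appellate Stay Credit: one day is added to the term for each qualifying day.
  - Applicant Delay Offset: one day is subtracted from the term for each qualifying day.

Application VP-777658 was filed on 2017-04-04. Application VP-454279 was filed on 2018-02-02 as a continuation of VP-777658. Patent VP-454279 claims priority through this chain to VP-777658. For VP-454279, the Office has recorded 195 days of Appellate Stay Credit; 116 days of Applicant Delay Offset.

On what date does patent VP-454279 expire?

Earliest priority filing: 4 April 2017.
Base term: 4 April 2017 + 18 years → 4 April 2035.
Appellate Stay Credit: +195 days → 16 October 2035.
Applicant Delay Offset: −116 days → 22 June 2035.

2035-06-22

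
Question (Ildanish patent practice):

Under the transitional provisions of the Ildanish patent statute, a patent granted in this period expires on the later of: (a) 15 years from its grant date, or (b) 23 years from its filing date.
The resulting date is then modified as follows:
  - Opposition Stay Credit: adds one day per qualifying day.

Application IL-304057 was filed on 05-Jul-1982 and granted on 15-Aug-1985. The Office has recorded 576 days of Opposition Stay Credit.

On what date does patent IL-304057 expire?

(a) grant + 15 years → 15 August 2000.
(b) filing + 23 years → 5 July 2005.
Later of the two: 5 July 2005.
Opposition Stay Credit: +576 days → 1 February 2007.

February 1, 2007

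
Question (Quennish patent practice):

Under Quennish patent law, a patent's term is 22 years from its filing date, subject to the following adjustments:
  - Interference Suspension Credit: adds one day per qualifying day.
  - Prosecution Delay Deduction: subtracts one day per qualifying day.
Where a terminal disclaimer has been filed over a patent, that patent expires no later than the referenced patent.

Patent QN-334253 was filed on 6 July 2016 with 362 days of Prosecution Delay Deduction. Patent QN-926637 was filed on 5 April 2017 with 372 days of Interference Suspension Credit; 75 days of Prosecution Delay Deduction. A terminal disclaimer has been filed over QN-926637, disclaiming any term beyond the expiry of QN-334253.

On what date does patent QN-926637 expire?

Natural term of QN-926637:
  Base: filing + 22 years → 5 April 2039.
  Interference Suspension Credit: +372 days → 11 April 2040.
  Prosecution Delay Deduction: −75 days → 27 January 2040.
Expiry of referenced patent QN-334253:
  Base: filing + 22 years → 6 July 2038.
  Prosecution Delay Deduction: −362 days → 9 July 2037.
Terminal disclaimer: QN-926637 expires on the earlier of 27 January 2040 and 9 July 2037.

July 9, 2037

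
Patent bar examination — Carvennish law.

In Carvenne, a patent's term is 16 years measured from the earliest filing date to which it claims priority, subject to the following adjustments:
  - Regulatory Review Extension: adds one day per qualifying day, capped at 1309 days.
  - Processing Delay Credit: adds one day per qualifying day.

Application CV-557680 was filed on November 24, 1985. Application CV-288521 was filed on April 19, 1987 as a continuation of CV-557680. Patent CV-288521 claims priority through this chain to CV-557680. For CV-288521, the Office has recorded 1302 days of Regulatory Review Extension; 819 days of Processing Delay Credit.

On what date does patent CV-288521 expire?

2007-09-15

Earliest priority filing: 24 November 1985.
Base term: 24 November 1985 + 16 years → 24 November 2001.
Regulatory Review Extension: 1302 days (within the 1309-day cap) → +1302 days → 18 June 2005.
Processing Delay Credit: +819 days → 15 September 2007.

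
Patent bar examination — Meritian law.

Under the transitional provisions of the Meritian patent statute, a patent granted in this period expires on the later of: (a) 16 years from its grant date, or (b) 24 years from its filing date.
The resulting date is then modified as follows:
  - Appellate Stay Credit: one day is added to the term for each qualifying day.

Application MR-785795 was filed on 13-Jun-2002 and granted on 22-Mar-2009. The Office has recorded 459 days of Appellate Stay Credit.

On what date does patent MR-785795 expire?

(a) grant + 16 years → 22 March 2025.
(b) filing + 24 years → 13 June 2026.
Later of the two: 13 June 2026.
Appellate Stay Credit: +459 days → 15 September 2027.

2027-09-15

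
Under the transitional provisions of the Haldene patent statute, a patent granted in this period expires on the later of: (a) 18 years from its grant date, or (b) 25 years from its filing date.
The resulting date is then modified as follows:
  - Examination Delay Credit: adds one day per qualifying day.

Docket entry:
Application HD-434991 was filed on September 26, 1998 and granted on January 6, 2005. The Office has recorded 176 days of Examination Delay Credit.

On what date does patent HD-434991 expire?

March 20, 2024

(a) grant + 18 years → 6 January 2023.
(b) filing + 25 years → 26 September 2023.
Later of the two: 26 September 2023.
Examination Delay Credit: +176 days → 20 March 2024.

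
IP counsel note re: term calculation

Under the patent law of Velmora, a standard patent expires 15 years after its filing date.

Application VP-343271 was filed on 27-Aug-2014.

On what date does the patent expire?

2029-08-27

Filing date + 15 years → 27 August 2029.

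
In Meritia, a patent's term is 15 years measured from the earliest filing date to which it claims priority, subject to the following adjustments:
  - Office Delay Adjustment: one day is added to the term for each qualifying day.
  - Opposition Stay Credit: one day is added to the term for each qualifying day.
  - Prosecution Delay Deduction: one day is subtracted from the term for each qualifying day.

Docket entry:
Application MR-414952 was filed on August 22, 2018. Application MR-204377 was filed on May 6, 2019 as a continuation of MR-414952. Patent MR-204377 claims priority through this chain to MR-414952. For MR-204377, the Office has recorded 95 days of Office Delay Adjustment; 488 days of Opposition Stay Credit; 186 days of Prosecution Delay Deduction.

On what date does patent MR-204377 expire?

September 23, 2034

Earliest priority filing: 22 August 2018.
Base term: 22 August 2018 + 15 years → 22 August 2033.
Office Delay Adjustment: +95 days → 25 November 2033.
Opposition Stay Credit: +488 days → 28 March 2035.
Prosecution Delay Deduction: −186 days → 23 September 2034.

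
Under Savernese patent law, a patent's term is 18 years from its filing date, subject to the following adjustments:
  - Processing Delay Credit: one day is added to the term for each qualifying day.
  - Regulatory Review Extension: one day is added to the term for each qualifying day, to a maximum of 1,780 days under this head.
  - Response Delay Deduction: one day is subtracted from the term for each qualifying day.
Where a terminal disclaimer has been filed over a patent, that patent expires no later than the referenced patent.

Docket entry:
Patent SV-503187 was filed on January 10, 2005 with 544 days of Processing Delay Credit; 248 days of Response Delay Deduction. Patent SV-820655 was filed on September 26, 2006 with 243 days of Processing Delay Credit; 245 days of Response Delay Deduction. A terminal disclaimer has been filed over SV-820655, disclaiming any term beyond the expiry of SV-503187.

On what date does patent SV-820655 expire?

November 2, 2023

Natural term of SV-820655:
  Base: filing + 18 years → 26 September 2024.
  Processing Delay Credit: +243 days → 27 May 2025.
  Response Delay Deduction: −245 days → 24 September 2024.
Expiry of referenced patent SV-503187:
  Base: filing + 18 years → 10 January 2023.
  Processing Delay Credit: +544 days → 7 July 2024.
  Response Delay Deduction: −248 days → 2 November 2023.
Terminal disclaimer: SV-820655 expires on the earlier of 24 September 2024 and 2 November 2023.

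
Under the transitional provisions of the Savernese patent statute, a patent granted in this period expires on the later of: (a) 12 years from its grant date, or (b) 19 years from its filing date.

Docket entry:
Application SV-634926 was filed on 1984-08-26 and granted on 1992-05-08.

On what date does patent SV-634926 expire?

(a) grant + 12 years → 8 May 2004.
(b) filing + 19 years → 26 August 2003.
Later of the two: 8 May 2004.

May 8, 2004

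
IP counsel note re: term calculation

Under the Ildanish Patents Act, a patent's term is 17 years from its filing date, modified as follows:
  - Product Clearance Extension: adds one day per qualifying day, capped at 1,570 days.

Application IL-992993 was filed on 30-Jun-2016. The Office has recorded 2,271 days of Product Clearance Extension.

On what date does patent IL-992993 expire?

Base term: filing date + 17 years → 30 June 2033.
Product Clearance Extension: 2271 days claimed exceeds the 1570-day cap, so +1570 days → 17 October 2037.

2037-10-17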